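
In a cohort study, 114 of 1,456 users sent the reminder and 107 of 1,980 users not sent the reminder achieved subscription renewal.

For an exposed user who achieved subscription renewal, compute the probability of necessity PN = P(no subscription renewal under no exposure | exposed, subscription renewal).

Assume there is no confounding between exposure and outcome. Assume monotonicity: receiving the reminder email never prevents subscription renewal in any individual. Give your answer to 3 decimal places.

p₁ = P(outcome | exposed) = 114/1456 = 0.078297
p₀ = P(outcome | unexposed) = 107/1980 = 0.05404
Under exogeneity and monotonicity, PN = (p₁ − p₀) / p₁.
PN = (0.078297 − 0.05404) / 0.078297 = 0.024256 / 0.078297 ≈ 0.3098

PN ≈ 0.310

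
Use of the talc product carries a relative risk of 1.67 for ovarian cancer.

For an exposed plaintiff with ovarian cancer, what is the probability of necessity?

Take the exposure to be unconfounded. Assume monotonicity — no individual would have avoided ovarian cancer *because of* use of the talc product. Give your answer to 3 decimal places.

Under exogeneity and monotonicity, PN = (RR − 1) / RR = 1 − 1/RR.
PN = (1.67 − 1) / 1.67 = 0.67 / 1.67 ≈ 0.4012

PN ≈ 0.401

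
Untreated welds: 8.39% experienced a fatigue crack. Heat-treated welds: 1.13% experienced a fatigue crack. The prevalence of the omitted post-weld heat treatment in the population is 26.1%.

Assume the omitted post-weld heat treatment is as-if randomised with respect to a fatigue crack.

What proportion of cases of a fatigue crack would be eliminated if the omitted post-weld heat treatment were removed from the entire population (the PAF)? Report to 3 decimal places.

p₁ = 0.0839, p₀ = 0.0113.
Overall risk P(Y=1) = π·p₁ + (1−π)·p₀ = 0.261×0.0839 + 0.739×0.0113 = 0.030249.
Under exogeneity, PAF = [P(Y=1) − p₀] / P(Y=1).
PAF = (0.030249 − 0.0113) / 0.030249 ≈ 0.6264

PAF ≈ 0.626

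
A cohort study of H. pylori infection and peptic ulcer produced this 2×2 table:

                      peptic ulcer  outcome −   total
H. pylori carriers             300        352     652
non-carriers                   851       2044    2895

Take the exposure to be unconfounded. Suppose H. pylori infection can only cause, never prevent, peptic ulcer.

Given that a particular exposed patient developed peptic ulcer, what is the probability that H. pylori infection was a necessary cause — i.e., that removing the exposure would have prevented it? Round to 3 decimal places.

p₁ = P(outcome | exposed) = 300/652 = 0.46012
p₀ = P(outcome | unexposed) = 851/2895 = 0.29396
Under exogeneity and monotonicity, PN = (p₁ − p₀) / p₁.
PN = (0.46012 − 0.29396) / 0.46012 = 0.16617 / 0.46012 ≈ 0.3611

PN ≈ 0.361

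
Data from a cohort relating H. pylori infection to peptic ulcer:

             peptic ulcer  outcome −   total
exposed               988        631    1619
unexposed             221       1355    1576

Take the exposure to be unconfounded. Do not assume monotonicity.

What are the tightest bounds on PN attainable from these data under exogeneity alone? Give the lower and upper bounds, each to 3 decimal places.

p₁ = P(outcome | exposed) = 988/1619 = 0.61025
p₀ = P(outcome | unexposed) = 221/1576 = 0.14023
Under exogeneity alone the bounds on PN are max{0,(p₁−p₀)/p₁} ≤ PN ≤ min{1,(1−p₀)/p₁}.
  lower = (p₁ − p₀)/p₁ = 0.47002 / 0.61025 ≈ 0.7702
  upper = min{1, (1 − p₀)/p₁} = 0.85977 / 0.61025 ≈ 1.4089 → capped at 1

0.770 ≤ PN ≤ 1.000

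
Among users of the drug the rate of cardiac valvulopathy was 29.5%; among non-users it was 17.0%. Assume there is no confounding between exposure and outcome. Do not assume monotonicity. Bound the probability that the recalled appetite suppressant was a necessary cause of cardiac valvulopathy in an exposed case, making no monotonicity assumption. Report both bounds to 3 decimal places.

0.424 ≤ PN ≤ 1.000

p₁ = 0.295, p₀ = 0.17.
Under exogeneity alone the bounds on PN are max{0,(p₁−p₀)/p₁} ≤ PN ≤ min{1,(1−p₀)/p₁}.
  lower = (p₁ − p₀)/p₁ = 0.125 / 0.295 ≈ 0.4237
  upper = min{1, (1 − p₀)/p₁} = 0.83 / 0.295 ≈ 2.8136 → capped at 1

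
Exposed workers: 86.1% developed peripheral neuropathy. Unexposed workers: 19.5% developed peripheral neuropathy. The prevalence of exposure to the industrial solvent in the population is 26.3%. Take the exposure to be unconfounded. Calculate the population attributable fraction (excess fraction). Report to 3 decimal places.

p₁ = 0.861, p₀ = 0.195.
Overall risk P(Y=1) = π·p₁ + (1−π)·p₀ = 0.263×0.861 + 0.737×0.195 = 0.37016.
Under exogeneity, PAF = [P(Y=1) − p₀] / P(Y=1).
PAF = (0.37016 − 0.195) / 0.37016 ≈ 0.4732

PAF ≈ 0.473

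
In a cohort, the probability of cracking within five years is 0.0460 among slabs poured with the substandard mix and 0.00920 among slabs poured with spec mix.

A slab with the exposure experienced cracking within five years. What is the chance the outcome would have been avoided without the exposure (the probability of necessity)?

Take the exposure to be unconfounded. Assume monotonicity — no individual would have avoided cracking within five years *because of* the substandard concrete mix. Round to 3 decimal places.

PN ≈ 0.800

Let p₁ = 0.046, p₀ = 0.0092.
Under exogeneity and monotonicity, PN = (p₁ − p₀) / p₁.
PN = (0.046 − 0.0092) / 0.046 = 0.0368 / 0.046 ≈ 0.8000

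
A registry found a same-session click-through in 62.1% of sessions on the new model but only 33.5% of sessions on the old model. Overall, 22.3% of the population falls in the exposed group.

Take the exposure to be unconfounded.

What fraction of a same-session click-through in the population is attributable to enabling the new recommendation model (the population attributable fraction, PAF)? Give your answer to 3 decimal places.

p₁ = 0.621, p₀ = 0.335.
Overall risk P(Y=1) = π·p₁ + (1−π)·p₀ = 0.223×0.621 + 0.777×0.335 = 0.39878.
Under exogeneity, PAF = [P(Y=1) − p₀] / P(Y=1).
PAF = (0.39878 − 0.335) / 0.39878 ≈ 0.1599

PAF ≈ 0.160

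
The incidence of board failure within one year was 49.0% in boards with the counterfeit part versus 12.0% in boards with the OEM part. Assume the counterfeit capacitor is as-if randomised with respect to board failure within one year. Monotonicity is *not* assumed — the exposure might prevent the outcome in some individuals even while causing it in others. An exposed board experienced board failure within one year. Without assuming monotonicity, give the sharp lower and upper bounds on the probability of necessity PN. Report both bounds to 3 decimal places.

0.755 ≤ PN ≤ 1.000

p₁ = 0.49, p₀ = 0.12.
Under exogeneity alone the bounds on PN are max{0,(p₁−p₀)/p₁} ≤ PN ≤ min{1,(1−p₀)/p₁}.
  lower = (p₁ − p₀)/p₁ = 0.37 / 0.49 ≈ 0.7551
  upper = min{1, (1 − p₀)/p₁} = 0.88 / 0.49 ≈ 1.7959 → capped at 1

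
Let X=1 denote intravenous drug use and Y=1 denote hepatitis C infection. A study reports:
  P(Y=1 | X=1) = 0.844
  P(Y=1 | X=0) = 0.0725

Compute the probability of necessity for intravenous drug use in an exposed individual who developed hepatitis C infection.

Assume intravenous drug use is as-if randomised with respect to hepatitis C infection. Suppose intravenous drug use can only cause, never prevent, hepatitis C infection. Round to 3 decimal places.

Let p₁ = 0.844, p₀ = 0.0725.
Under exogeneity and monotonicity, PN = (p₁ − p₀) / p₁.
PN = (0.844 − 0.0725) / 0.844 = 0.7715 / 0.844 ≈ 0.9141

PN ≈ 0.914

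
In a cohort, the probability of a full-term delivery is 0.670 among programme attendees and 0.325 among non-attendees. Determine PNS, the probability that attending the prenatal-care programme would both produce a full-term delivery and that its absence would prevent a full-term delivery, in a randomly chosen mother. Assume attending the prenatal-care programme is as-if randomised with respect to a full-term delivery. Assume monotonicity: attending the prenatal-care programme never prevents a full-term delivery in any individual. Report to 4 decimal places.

Let p₁ = 0.67, p₀ = 0.325.
Under exogeneity and monotonicity, PNS = p₁ − p₀.
PNS = 0.67 − 0.325 = 0.345

PNS ≈ 0.3450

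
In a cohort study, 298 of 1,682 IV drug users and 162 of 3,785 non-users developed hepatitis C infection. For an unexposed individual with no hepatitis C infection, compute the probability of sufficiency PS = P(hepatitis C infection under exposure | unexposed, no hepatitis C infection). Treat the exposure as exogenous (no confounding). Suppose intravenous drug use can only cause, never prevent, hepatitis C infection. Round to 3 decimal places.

PS ≈ 0.140

p₁ = P(outcome | exposed) = 298/1682 = 0.17717
p₀ = P(outcome | unexposed) = 162/3785 = 0.042801
Under exogeneity and monotonicity, PS = (p₁ − p₀) / (1 − p₀).
PS = (0.17717 − 0.042801) / (1 − 0.042801) = 0.13437 / 0.9572 ≈ 0.1404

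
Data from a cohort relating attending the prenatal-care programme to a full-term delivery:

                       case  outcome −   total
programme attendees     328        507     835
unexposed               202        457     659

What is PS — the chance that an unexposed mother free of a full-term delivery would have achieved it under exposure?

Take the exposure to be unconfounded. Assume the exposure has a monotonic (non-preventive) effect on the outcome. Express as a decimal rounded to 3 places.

p₁ = P(outcome | exposed) = 328/835 = 0.39281
p₀ = P(outcome | unexposed) = 202/659 = 0.30653
Under exogeneity and monotonicity, PS = (p₁ − p₀)/(1 − p₀).
PS = (0.39281 − 0.30653) / 0.69347 ≈ 0.1244

PS ≈ 0.124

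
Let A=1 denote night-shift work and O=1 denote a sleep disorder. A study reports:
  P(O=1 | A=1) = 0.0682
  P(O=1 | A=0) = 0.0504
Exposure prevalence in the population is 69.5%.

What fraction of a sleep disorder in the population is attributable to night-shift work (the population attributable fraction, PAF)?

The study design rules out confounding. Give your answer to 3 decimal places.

Let p₁ = 0.0682, p₀ = 0.0504.
Overall risk P(Y=1) = π·p₁ + (1−π)·p₀ = 0.695×0.0682 + 0.305×0.0504 = 0.062771.
Under exogeneity, PAF = [P(Y=1) − p₀] / P(Y=1).
PAF = (0.062771 − 0.0504) / 0.062771 ≈ 0.1971

PAF ≈ 0.197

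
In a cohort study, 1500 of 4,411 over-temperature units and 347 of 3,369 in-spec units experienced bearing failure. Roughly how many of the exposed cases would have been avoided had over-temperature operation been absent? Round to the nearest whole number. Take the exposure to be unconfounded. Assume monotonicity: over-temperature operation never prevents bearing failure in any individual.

p₁ = P(outcome | exposed) = 1500/4411 = 0.34006
p₀ = P(outcome | unexposed) = 347/3369 = 0.103
PN = (p₁ − p₀)/p₁ = (0.34006 − 0.103) / 0.34006 ≈ 0.69712.
Attributable cases ≈ PN × (exposed cases) = 0.69712 × 1500 ≈ 1045.68.

about 1046 cases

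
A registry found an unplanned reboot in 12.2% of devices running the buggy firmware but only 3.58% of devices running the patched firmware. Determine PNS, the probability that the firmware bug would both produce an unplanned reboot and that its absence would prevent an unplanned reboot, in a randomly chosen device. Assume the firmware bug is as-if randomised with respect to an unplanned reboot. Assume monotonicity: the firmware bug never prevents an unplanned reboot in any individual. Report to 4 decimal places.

PNS ≈ 0.0862

p₁ = 0.122, p₀ = 0.0358.
Under exogeneity and monotonicity, PNS = p₁ − p₀.
PNS = 0.122 − 0.0358 = 0.0862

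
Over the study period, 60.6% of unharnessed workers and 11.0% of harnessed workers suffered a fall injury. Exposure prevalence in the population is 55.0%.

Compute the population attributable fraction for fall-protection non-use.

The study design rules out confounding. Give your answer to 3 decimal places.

PAF ≈ 0.713

p₁ = 0.606, p₀ = 0.11.
Overall risk P(Y=1) = π·p₁ + (1−π)·p₀ = 0.55×0.606 + 0.45×0.11 = 0.3828.
Under exogeneity, PAF = [P(Y=1) − p₀] / P(Y=1).
PAF = (0.3828 − 0.11) / 0.3828 ≈ 0.7126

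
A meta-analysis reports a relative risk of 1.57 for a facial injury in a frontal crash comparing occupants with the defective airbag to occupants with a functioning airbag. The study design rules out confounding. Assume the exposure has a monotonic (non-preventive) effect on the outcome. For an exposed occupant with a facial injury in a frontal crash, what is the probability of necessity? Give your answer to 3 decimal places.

PN ≈ 0.363

Under exogeneity and monotonicity, PN = (RR − 1) / RR = 1 − 1/RR.
PN = (1.57 − 1) / 1.57 = 0.57 / 1.57 ≈ 0.3631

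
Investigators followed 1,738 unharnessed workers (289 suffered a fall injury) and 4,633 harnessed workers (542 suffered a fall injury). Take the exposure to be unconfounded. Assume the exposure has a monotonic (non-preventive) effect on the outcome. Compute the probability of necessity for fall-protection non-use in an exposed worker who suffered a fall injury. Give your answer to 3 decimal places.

PN ≈ 0.296

p₁ = P(outcome | exposed) = 289/1738 = 0.16628
p₀ = P(outcome | unexposed) = 542/4633 = 0.11699
Under exogeneity and monotonicity, PN = (p₁ − p₀) / p₁.
PN = (0.16628 − 0.11699) / 0.16628 = 0.049296 / 0.16628 ≈ 0.2965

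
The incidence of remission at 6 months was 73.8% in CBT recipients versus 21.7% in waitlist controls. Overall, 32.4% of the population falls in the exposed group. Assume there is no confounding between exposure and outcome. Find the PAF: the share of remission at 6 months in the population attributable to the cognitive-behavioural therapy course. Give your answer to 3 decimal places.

p₁ = 0.738, p₀ = 0.217.
Overall risk P(Y=1) = π·p₁ + (1−π)·p₀ = 0.324×0.738 + 0.676×0.217 = 0.3858.
Under exogeneity, PAF = [P(Y=1) − p₀] / P(Y=1).
PAF = (0.3858 − 0.217) / 0.3858 ≈ 0.4375

PAF ≈ 0.438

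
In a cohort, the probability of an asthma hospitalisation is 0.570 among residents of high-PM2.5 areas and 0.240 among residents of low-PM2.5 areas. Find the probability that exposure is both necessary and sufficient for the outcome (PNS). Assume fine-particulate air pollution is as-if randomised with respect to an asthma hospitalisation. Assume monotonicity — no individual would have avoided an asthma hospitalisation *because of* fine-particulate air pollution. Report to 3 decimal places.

Let p₁ = 0.57, p₀ = 0.24.
Under exogeneity and monotonicity, PNS = p₁ − p₀.
PNS = 0.57 − 0.24 = 0.33

PNS ≈ 0.330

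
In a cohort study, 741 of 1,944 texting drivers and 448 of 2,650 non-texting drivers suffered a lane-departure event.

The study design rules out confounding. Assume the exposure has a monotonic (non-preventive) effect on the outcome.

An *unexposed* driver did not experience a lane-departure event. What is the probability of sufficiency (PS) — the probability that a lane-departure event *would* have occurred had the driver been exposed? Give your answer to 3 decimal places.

PS ≈ 0.255

p₁ = P(outcome | exposed) = 741/1944 = 0.38117
p₀ = P(outcome | unexposed) = 448/2650 = 0.16906
Under exogeneity and monotonicity, PS = (p₁ − p₀) / (1 − p₀).
PS = (0.38117 − 0.16906) / (1 − 0.16906) = 0.21212 / 0.83094 ≈ 0.2553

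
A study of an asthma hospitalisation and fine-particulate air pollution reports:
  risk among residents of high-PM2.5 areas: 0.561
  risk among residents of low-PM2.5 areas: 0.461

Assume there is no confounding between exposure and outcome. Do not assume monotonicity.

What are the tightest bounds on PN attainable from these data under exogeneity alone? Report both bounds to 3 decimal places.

Let p₁ = 0.561, p₀ = 0.461.
Under exogeneity alone the bounds on PN are max{0,(p₁−p₀)/p₁} ≤ PN ≤ min{1,(1−p₀)/p₁}.
  lower = (p₁ − p₀)/p₁ = 0.1 / 0.561 ≈ 0.1783
  upper = min{1, (1 − p₀)/p₁} = 0.539 / 0.561 ≈ 0.9608

0.178 ≤ PN ≤ 0.961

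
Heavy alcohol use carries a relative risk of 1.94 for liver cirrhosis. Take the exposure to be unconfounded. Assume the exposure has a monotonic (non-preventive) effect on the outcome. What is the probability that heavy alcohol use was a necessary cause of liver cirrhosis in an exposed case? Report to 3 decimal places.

PN ≈ 0.485

Under exogeneity and monotonicity, PN = (RR − 1) / RR = 1 − 1/RR.
PN = (1.94 − 1) / 1.94 = 0.94 / 1.94 ≈ 0.4845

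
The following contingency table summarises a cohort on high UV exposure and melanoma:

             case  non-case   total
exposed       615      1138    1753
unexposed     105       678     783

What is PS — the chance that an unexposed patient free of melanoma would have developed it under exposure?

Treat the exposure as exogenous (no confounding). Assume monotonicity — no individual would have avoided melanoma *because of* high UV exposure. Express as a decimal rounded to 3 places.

p₁ = P(outcome | exposed) = 615/1753 = 0.35083
p₀ = P(outcome | unexposed) = 105/783 = 0.1341
Under exogeneity and monotonicity, PS = (p₁ − p₀) / (1 − p₀).
PS = (0.35083 − 0.1341) / (1 − 0.1341) = 0.21673 / 0.8659 ≈ 0.2503

PS ≈ 0.250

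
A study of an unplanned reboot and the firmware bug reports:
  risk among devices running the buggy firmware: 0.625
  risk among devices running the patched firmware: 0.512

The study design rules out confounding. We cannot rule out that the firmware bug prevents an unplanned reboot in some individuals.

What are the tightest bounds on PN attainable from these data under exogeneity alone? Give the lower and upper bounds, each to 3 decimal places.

Let p₁ = 0.625, p₀ = 0.512.
Under exogeneity alone the bounds on PN are max{0,(p₁−p₀)/p₁} ≤ PN ≤ min{1,(1−p₀)/p₁}.
  lower = (p₁ − p₀)/p₁ = 0.113 / 0.625 ≈ 0.1808
  upper = min{1, (1 − p₀)/p₁} = 0.488 / 0.625 ≈ 0.7808

0.181 ≤ PN ≤ 0.781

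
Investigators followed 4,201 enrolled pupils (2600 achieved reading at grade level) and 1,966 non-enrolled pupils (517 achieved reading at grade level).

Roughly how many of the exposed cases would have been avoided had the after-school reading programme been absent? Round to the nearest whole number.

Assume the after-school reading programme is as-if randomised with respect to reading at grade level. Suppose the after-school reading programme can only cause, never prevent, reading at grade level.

p₁ = P(outcome | exposed) = 2600/4201 = 0.6189
p₀ = P(outcome | unexposed) = 517/1966 = 0.26297
PN = (p₁ − p₀)/p₁ = (0.6189 − 0.26297) / 0.6189 ≈ 0.57510.
Attributable cases ≈ PN × (exposed cases) = 0.57510 × 2600 ≈ 1495.26.

about 1495 cases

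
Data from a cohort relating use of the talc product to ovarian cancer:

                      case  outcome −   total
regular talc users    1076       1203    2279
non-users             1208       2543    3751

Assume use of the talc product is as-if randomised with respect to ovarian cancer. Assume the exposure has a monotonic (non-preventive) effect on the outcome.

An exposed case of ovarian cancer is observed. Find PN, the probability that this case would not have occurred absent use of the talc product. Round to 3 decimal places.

p₁ = P(outcome | exposed) = 1076/2279 = 0.47214
p₀ = P(outcome | unexposed) = 1208/3751 = 0.32205
Under exogeneity and monotonicity, PN = (p₁ − p₀)/p₁.
PN = (0.47214 − 0.32205) / 0.47214 ≈ 0.3179

PN ≈ 0.318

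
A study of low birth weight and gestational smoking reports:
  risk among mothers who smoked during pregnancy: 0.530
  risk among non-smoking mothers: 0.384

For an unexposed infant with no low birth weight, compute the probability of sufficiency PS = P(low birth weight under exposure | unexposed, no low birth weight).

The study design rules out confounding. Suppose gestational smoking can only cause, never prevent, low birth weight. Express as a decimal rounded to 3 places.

PS ≈ 0.237

Let p₁ = 0.53, p₀ = 0.384.
Under exogeneity and monotonicity, PS = (p₁ − p₀) / (1 − p₀).
PS = (0.53 − 0.384) / (1 − 0.384) = 0.146 / 0.616 ≈ 0.2370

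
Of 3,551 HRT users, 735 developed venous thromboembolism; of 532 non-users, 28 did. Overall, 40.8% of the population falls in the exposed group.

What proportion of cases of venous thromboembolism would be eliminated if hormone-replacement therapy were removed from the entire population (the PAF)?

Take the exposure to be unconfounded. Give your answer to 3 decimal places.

PAF ≈ 0.545

p₁ = P(outcome | exposed) = 735/3551 = 0.20698
p₀ = P(outcome | unexposed) = 28/532 = 0.052632
Overall risk P(Y=1) = π·p₁ + (1−π)·p₀ = 0.408×0.20698 + 0.592×0.052632 = 0.11561.
Under exogeneity, PAF = [P(Y=1) − p₀] / P(Y=1).
PAF = (0.11561 − 0.052632) / 0.11561 ≈ 0.5447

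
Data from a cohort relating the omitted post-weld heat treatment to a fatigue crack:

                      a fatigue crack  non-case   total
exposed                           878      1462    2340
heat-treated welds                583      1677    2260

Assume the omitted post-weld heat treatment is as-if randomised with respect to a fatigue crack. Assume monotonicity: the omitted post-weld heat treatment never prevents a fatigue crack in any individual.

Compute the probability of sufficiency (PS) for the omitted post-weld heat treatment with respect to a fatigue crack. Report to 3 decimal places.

p₁ = P(outcome | exposed) = 878/2340 = 0.37521
p₀ = P(outcome | unexposed) = 583/2260 = 0.25796
Under exogeneity and monotonicity, PS = (p₁ − p₀) / (1 − p₀).
PS = (0.37521 − 0.25796) / (1 − 0.25796) = 0.11725 / 0.74204 ≈ 0.1580

PS ≈ 0.158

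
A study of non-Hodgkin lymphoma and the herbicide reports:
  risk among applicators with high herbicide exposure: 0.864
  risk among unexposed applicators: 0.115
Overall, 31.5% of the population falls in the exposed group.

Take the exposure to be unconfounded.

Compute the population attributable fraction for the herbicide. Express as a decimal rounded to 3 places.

PAF ≈ 0.672

Let p₁ = 0.864, p₀ = 0.115.
Overall risk P(Y=1) = π·p₁ + (1−π)·p₀ = 0.315×0.864 + 0.685×0.115 = 0.35093.
Under exogeneity, PAF = [P(Y=1) − p₀] / P(Y=1).
PAF = (0.35093 − 0.115) / 0.35093 ≈ 0.6723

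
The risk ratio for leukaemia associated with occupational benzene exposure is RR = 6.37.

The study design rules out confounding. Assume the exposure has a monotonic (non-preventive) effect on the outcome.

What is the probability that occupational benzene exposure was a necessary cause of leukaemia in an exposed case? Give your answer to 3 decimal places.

PN ≈ 0.843

Under exogeneity and monotonicity, PN = (RR − 1) / RR = 1 − 1/RR.
PN = (6.37 − 1) / 6.37 = 5.37 / 6.37 ≈ 0.8430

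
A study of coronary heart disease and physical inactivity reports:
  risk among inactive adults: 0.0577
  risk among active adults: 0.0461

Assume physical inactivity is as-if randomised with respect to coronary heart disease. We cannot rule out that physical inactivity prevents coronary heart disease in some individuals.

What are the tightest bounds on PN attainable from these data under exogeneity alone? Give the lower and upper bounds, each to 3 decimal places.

0.201 ≤ PN ≤ 1.000

Let p₁ = 0.0577, p₀ = 0.0461.
Under exogeneity alone the bounds on PN are max{0,(p₁−p₀)/p₁} ≤ PN ≤ min{1,(1−p₀)/p₁}.
  lower = (p₁ − p₀)/p₁ = 0.0116 / 0.0577 ≈ 0.2010
  upper = min{1, (1 − p₀)/p₁} = 0.9539 / 0.0577 ≈ 16.5321 → capped at 1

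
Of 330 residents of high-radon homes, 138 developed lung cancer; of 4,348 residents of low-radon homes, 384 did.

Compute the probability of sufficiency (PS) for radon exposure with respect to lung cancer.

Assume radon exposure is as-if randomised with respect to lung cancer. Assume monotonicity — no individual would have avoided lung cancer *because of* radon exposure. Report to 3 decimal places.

PS ≈ 0.362

p₁ = P(outcome | exposed) = 138/330 = 0.41818
p₀ = P(outcome | unexposed) = 384/4348 = 0.088316
Under exogeneity and monotonicity, PS = (p₁ − p₀) / (1 − p₀).
PS = (0.41818 − 0.088316) / (1 − 0.088316) = 0.32987 / 0.91168 ≈ 0.3618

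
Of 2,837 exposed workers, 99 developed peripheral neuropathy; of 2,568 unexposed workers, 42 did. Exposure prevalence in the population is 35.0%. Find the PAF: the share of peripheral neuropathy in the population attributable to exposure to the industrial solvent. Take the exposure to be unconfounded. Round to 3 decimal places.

PAF ≈ 0.284

p₁ = P(outcome | exposed) = 99/2837 = 0.034896
p₀ = P(outcome | unexposed) = 42/2568 = 0.016355
Overall risk P(Y=1) = π·p₁ + (1−π)·p₀ = 0.35×0.034896 + 0.65×0.016355 = 0.022844.
Under exogeneity, PAF = [P(Y=1) − p₀] / P(Y=1).
PAF = (0.022844 − 0.016355) / 0.022844 ≈ 0.2841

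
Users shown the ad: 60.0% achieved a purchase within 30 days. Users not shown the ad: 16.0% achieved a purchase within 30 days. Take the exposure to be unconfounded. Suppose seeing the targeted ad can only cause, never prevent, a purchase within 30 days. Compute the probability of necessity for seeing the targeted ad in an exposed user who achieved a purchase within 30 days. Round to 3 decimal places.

PN ≈ 0.733

p₁ = 0.6, p₀ = 0.16.
Under exogeneity and monotonicity, PN = (p₁ − p₀) / p₁.
PN = (0.6 − 0.16) / 0.6 = 0.44 / 0.6 ≈ 0.7333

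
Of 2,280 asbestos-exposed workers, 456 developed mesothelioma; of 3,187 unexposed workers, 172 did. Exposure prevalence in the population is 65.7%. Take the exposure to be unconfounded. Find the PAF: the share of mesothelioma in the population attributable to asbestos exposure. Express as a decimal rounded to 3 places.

PAF ≈ 0.640

p₁ = P(outcome | exposed) = 456/2280 = 0.2
p₀ = P(outcome | unexposed) = 172/3187 = 0.053969
Overall risk P(Y=1) = π·p₁ + (1−π)·p₀ = 0.657×0.2 + 0.343×0.053969 = 0.14991.
Under exogeneity, PAF = [P(Y=1) − p₀] / P(Y=1).
PAF = (0.14991 − 0.053969) / 0.14991 ≈ 0.6400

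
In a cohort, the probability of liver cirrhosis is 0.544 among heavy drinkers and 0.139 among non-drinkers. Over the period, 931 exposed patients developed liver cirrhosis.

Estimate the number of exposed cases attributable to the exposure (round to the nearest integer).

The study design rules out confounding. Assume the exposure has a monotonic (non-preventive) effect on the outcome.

Let p₁ = 0.544, p₀ = 0.139.
PN = (p₁ − p₀)/p₁ = (0.544 − 0.139) / 0.544 ≈ 0.74449.
Attributable cases ≈ PN × (exposed cases) = 0.74449 × 931 ≈ 693.12.

about 693 cases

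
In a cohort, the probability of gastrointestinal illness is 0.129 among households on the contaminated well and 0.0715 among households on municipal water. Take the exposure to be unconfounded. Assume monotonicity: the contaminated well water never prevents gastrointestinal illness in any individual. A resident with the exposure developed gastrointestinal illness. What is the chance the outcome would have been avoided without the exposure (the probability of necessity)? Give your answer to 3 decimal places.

Let p₁ = 0.129, p₀ = 0.0715.
Under exogeneity and monotonicity, PN = (p₁ − p₀) / p₁.
PN = (0.129 − 0.0715) / 0.129 = 0.0575 / 0.129 ≈ 0.4457

PN ≈ 0.446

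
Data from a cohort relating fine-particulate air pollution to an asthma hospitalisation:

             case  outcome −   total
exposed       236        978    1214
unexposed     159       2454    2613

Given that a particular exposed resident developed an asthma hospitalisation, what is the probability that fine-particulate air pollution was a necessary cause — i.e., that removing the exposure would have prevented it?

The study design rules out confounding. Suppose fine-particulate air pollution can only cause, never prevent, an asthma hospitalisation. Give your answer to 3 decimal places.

p₁ = P(outcome | exposed) = 236/1214 = 0.1944
p₀ = P(outcome | unexposed) = 159/2613 = 0.06085
Under exogeneity and monotonicity, PN = (p₁ − p₀) / p₁.
PN = (0.1944 − 0.06085) / 0.1944 = 0.13355 / 0.1944 ≈ 0.6870

PN ≈ 0.687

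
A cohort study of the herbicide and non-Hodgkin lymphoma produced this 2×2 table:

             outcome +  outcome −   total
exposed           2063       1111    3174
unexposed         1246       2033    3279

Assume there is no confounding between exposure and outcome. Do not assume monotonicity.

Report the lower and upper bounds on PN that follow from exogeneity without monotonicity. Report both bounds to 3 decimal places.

0.415 ≤ PN ≤ 0.954

p₁ = P(outcome | exposed) = 2063/3174 = 0.64997
p₀ = P(outcome | unexposed) = 1246/3279 = 0.37999
Under exogeneity alone the bounds on PN are max{0,(p₁−p₀)/p₁} ≤ PN ≤ min{1,(1−p₀)/p₁}.
  lower = (p₁ − p₀)/p₁ = 0.26997 / 0.64997 ≈ 0.4154
  upper = min{1, (1 − p₀)/p₁} = 0.62001 / 0.64997 ≈ 0.9539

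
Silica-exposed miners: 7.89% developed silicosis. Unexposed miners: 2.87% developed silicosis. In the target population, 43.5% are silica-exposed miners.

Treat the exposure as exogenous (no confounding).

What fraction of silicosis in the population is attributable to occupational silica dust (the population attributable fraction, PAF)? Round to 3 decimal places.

p₁ = 0.0789, p₀ = 0.0287.
Overall risk P(Y=1) = π·p₁ + (1−π)·p₀ = 0.435×0.0789 + 0.565×0.0287 = 0.050537.
Under exogeneity, PAF = [P(Y=1) − p₀] / P(Y=1).
PAF = (0.050537 − 0.0287) / 0.050537 ≈ 0.4321

PAF ≈ 0.432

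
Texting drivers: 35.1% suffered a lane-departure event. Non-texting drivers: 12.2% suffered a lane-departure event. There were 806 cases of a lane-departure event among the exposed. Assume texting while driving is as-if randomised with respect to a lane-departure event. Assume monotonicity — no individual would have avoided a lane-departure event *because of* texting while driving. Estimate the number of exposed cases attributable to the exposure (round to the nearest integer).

about 526 cases

p₁ = 0.351, p₀ = 0.122.
PN = (p₁ − p₀)/p₁ = (0.351 − 0.122) / 0.351 ≈ 0.65242.
Attributable cases ≈ PN × (exposed cases) = 0.65242 × 806 ≈ 525.85.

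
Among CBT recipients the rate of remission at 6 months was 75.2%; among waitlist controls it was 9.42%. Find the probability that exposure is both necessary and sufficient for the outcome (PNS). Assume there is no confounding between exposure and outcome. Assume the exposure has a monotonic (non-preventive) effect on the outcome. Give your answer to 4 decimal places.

p₁ = 0.752, p₀ = 0.0942.
Under exogeneity and monotonicity, PNS = p₁ − p₀.
PNS = 0.752 − 0.0942 = 0.6578

PNS ≈ 0.6578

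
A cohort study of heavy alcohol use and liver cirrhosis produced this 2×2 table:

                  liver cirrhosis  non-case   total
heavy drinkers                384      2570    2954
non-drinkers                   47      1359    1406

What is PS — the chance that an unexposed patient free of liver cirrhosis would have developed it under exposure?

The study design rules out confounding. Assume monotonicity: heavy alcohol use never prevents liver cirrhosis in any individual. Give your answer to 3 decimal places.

p₁ = P(outcome | exposed) = 384/2954 = 0.12999
p₀ = P(outcome | unexposed) = 47/1406 = 0.033428
Under exogeneity and monotonicity, PS = (p₁ − p₀)/(1 − p₀).
PS = (0.12999 − 0.033428) / 0.96657 ≈ 0.0999

PS ≈ 0.100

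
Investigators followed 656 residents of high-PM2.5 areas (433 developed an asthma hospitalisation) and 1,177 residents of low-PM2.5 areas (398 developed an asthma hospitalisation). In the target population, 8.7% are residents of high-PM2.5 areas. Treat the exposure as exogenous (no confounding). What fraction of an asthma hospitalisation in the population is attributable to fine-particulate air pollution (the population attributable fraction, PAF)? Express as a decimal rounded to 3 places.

PAF ≈ 0.076

p₁ = P(outcome | exposed) = 433/656 = 0.66006
p₀ = P(outcome | unexposed) = 398/1177 = 0.33815
Overall risk P(Y=1) = π·p₁ + (1−π)·p₀ = 0.087×0.66006 + 0.913×0.33815 = 0.36615.
Under exogeneity, PAF = [P(Y=1) − p₀] / P(Y=1).
PAF = (0.36615 − 0.33815) / 0.36615 ≈ 0.0765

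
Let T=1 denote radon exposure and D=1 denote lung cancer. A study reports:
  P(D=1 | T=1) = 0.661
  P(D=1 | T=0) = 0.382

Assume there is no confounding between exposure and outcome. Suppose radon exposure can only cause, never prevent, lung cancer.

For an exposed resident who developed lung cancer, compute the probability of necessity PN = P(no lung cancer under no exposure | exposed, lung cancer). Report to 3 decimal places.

PN ≈ 0.422

Let p₁ = 0.661, p₀ = 0.382.
Under exogeneity and monotonicity, PN = (p₁ − p₀) / p₁.
PN = (0.661 − 0.382) / 0.661 = 0.279 / 0.661 ≈ 0.4221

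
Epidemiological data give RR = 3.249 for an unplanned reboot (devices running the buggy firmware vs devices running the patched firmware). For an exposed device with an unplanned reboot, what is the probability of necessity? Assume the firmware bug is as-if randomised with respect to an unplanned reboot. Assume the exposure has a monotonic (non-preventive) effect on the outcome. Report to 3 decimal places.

PN ≈ 0.692

Under exogeneity and monotonicity, PN = (RR − 1) / RR = 1 − 1/RR.
PN = (3.249 − 1) / 3.249 = 2.249 / 3.249 ≈ 0.6922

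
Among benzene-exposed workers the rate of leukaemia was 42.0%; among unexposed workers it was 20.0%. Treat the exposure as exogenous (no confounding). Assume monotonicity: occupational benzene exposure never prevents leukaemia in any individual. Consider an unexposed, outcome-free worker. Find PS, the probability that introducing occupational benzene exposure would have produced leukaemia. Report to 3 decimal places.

p₁ = 0.42, p₀ = 0.2.
Under exogeneity and monotonicity, PS = (p₁ − p₀) / (1 − p₀).
PS = (0.42 − 0.2) / (1 − 0.2) = 0.22 / 0.8 ≈ 0.2750

PS ≈ 0.275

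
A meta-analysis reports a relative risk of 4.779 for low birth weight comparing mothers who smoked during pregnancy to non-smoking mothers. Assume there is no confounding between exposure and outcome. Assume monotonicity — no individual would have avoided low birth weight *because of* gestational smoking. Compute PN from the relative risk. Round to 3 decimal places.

PN ≈ 0.791

Under exogeneity and monotonicity, PN = (RR − 1) / RR = 1 − 1/RR.
PN = (4.779 − 1) / 4.779 = 3.779 / 4.779 ≈ 0.7908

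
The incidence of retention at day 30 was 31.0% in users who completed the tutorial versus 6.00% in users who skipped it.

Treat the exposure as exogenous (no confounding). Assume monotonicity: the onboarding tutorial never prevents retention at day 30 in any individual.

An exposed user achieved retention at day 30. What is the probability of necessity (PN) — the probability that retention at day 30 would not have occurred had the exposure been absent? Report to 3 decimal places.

PN ≈ 0.806

p₁ = 0.31, p₀ = 0.06.
Under exogeneity and monotonicity, PN = (p₁ − p₀) / p₁.
PN = (0.31 − 0.06) / 0.31 = 0.25 / 0.31 ≈ 0.8065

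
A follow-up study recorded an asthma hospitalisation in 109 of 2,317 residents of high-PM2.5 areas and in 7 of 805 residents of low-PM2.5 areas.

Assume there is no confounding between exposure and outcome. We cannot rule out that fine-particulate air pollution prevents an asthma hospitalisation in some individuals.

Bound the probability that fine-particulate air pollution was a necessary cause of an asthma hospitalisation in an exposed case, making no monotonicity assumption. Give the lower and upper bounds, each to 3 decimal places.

0.815 ≤ PN ≤ 1.000

p₁ = P(outcome | exposed) = 109/2317 = 0.047044
p₀ = P(outcome | unexposed) = 7/805 = 0.0086957
Under exogeneity alone the bounds on PN are max{0,(p₁−p₀)/p₁} ≤ PN ≤ min{1,(1−p₀)/p₁}.
  lower = (p₁ − p₀)/p₁ = 0.038348 / 0.047044 ≈ 0.8152
  upper = min{1, (1 − p₀)/p₁} = 0.9913 / 0.047044 ≈ 21.0720 → capped at 1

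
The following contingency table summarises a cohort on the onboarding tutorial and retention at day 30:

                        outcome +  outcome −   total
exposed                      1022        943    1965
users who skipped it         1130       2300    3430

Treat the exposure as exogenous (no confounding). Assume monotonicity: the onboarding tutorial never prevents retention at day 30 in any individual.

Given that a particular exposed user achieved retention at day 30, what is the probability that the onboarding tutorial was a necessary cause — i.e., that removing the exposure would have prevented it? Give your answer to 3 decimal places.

p₁ = P(outcome | exposed) = 1022/1965 = 0.5201
p₀ = P(outcome | unexposed) = 1130/3430 = 0.32945
Under exogeneity and monotonicity, PN = (p₁ − p₀) / p₁.
PN = (0.5201 − 0.32945) / 0.5201 = 0.19066 / 0.5201 ≈ 0.3666

PN ≈ 0.367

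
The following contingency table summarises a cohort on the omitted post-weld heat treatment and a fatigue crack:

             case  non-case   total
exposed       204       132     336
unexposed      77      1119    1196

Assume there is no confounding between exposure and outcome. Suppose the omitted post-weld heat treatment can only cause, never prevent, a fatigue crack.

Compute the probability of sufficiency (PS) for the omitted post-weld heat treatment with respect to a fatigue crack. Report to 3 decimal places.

PS ≈ 0.580

p₁ = P(outcome | exposed) = 204/336 = 0.60714
p₀ = P(outcome | unexposed) = 77/1196 = 0.064381
Under exogeneity and monotonicity, PS = (p₁ − p₀) / (1 − p₀).
PS = (0.60714 − 0.064381) / (1 − 0.064381) = 0.54276 / 0.93562 ≈ 0.5801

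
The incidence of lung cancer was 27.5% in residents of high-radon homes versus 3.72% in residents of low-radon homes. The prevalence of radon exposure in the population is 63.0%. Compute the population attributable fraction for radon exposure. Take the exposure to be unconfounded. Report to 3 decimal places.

PAF ≈ 0.801

p₁ = 0.275, p₀ = 0.0372.
Overall risk P(Y=1) = π·p₁ + (1−π)·p₀ = 0.63×0.275 + 0.37×0.0372 = 0.18701.
Under exogeneity, PAF = [P(Y=1) − p₀] / P(Y=1).
PAF = (0.18701 − 0.0372) / 0.18701 ≈ 0.8011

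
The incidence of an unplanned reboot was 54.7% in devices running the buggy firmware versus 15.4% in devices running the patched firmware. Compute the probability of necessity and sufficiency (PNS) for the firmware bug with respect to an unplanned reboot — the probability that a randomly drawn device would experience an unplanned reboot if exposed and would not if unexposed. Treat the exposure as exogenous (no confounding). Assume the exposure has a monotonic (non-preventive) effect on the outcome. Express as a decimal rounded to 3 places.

PNS ≈ 0.393

p₁ = 0.547, p₀ = 0.154.
Under exogeneity and monotonicity, PNS = p₁ − p₀.
PNS = 0.547 − 0.154 = 0.393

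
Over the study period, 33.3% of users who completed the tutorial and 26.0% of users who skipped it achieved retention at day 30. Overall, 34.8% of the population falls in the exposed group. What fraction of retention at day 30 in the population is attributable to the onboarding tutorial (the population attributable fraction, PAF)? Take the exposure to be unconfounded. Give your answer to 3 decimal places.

p₁ = 0.333, p₀ = 0.26.
Overall risk P(Y=1) = π·p₁ + (1−π)·p₀ = 0.348×0.333 + 0.652×0.26 = 0.2854.
Under exogeneity, PAF = [P(Y=1) − p₀] / P(Y=1).
PAF = (0.2854 − 0.26) / 0.2854 ≈ 0.0890

PAF ≈ 0.089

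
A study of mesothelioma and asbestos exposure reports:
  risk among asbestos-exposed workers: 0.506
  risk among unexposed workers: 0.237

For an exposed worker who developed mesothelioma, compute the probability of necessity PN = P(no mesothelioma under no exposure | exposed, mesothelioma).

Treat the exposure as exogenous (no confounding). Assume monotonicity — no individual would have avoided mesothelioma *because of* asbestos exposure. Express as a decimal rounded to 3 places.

PN ≈ 0.532

Let p₁ = 0.506, p₀ = 0.237.
Under exogeneity and monotonicity, PN = (p₁ − p₀) / p₁.
PN = (0.506 − 0.237) / 0.506 = 0.269 / 0.506 ≈ 0.5316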